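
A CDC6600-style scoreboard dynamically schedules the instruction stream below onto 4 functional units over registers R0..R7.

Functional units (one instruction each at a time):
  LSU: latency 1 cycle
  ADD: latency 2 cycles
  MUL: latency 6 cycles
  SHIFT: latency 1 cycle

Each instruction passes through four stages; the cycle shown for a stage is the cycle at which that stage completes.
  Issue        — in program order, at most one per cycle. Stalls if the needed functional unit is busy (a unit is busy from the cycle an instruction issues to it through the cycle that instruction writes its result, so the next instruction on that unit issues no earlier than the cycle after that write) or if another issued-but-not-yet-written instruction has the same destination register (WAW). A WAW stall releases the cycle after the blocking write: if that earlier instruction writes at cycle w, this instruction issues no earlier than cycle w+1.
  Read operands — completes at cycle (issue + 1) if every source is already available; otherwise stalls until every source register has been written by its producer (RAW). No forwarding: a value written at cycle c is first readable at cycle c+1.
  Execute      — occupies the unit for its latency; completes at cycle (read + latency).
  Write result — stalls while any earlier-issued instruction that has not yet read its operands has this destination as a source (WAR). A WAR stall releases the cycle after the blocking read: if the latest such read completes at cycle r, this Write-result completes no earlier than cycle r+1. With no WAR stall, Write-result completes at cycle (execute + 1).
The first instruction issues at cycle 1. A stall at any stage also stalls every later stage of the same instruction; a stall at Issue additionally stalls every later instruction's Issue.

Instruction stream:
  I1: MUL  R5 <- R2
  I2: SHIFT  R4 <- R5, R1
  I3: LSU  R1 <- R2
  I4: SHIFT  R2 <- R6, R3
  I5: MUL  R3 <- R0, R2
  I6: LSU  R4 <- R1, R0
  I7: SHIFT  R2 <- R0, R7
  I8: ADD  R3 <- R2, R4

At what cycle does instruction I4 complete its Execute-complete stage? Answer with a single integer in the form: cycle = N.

cycle = 15

[1] I1→MUL
[2] I1 RO · I2→SHIFT
[3] I3→LSU
[4] I3 RO
[5] I3 EX
[8] I1 EX
[9] I1 WR R5
[10] I2 RO
[11] I2 EX · I3 WR R1
[12] I2 WR R4
[13] I4→SHIFT
[14] I4 RO · I5→MUL
[15] I4 EX · I6→LSU
[16] I4 WR R2 · I6 RO
[17] I5 RO · I6 EX · I7→SHIFT
[18] I6 WR R4 · I7 RO
[19] I7 EX
[20] I7 WR R2
[23] I5 EX
[24] I5 WR R3
[25] I8→ADD
[26] I8 RO
[28] I8 EX
[29] I8 WR R3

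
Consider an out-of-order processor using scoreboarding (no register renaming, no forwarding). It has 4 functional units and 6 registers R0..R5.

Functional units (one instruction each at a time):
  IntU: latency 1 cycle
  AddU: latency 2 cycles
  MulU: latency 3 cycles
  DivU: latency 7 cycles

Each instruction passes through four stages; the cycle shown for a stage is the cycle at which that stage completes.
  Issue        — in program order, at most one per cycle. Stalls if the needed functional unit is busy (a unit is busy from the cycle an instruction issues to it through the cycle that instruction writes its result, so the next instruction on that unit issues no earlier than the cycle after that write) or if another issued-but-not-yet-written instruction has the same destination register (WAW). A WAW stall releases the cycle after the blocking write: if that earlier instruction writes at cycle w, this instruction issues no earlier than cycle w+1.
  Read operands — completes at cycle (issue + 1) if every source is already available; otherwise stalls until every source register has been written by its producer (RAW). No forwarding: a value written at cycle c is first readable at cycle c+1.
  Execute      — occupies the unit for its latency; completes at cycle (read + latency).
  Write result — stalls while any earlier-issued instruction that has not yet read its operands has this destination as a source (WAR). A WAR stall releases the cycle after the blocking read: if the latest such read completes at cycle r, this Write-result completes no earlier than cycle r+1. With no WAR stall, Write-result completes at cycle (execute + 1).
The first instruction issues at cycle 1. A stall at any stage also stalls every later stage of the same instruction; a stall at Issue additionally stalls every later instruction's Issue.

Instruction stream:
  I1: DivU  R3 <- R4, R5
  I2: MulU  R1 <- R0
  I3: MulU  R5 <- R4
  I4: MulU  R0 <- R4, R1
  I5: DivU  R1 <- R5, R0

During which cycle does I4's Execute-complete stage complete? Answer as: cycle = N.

cycle = 18

[1] issue I1 (DivU)
[2] I1 read-ops, issue I2 (MulU)
[3] I2 read-ops
[6] I2 finished on MulU
[7] I2→R1
[8] issue I3 (MulU)
[9] I1 finished on DivU, I3 read-ops
[10] I1→R3
[12] I3 finished on MulU
[13] I3→R5
[14] issue I4 (MulU)
[15] I4 read-ops, issue I5 (DivU)
[18] I4 finished on MulU
[19] I4→R0
[20] I5 read-ops
[27] I5 finished on DivU
[28] I5→R1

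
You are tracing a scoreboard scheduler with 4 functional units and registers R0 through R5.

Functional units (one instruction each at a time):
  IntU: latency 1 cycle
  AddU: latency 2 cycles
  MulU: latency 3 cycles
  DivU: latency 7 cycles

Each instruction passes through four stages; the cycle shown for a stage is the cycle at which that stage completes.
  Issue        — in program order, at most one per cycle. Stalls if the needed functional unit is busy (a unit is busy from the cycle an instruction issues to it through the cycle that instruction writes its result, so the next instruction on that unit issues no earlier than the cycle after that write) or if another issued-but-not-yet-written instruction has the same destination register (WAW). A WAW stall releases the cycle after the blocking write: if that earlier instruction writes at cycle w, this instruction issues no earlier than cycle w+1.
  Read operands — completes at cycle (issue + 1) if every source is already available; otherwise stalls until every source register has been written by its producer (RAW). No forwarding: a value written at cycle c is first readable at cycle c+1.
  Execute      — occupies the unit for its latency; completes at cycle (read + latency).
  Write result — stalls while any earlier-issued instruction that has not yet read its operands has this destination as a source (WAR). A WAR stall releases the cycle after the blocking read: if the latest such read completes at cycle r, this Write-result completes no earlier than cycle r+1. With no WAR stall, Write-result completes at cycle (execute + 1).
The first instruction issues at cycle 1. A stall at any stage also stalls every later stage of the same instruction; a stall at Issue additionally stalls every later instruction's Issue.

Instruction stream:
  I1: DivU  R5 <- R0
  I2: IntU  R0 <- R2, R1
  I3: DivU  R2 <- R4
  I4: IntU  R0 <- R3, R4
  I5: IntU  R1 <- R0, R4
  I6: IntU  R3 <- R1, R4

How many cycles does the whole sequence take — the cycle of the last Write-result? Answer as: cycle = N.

I1 -> (1, 2, 9, 10)
I2 -> (2, 3, 4, 5)
I3 -> (11, 12, 19, 20)  // struct: DivU busy until I1 writes@10
I4 -> (12, 13, 14, 15)
I5 -> (16, 17, 18, 19)  // struct: IntU busy until I4 writes@15
I6 -> (20, 21, 22, 23)  // struct: IntU busy until I5 writes@19

cycle = 23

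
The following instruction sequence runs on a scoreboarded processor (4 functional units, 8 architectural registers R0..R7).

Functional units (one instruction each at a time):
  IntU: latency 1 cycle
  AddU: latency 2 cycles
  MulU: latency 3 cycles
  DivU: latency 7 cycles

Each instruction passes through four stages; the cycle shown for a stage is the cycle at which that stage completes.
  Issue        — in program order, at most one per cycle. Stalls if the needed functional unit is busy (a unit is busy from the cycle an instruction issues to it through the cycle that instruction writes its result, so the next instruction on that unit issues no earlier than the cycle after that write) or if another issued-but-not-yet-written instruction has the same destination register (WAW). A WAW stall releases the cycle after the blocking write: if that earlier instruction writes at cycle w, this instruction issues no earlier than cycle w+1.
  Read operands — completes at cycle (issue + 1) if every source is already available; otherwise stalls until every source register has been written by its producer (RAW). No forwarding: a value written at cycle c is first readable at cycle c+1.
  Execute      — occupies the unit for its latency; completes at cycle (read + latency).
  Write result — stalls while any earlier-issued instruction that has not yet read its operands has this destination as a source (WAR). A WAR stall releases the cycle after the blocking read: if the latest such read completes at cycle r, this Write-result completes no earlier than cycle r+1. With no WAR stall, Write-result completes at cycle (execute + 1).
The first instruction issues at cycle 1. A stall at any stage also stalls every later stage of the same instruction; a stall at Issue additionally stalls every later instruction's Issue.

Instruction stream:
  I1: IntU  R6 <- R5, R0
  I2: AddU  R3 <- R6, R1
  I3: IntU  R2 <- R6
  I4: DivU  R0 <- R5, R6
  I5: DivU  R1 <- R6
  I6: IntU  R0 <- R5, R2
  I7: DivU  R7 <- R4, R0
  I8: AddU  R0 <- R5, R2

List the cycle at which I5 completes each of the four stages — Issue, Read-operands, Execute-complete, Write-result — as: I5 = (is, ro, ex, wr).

I5 = (16, 17, 24, 25)

c1: I1 issues→IntU
c2: I1 reads · I2 issues→AddU
c3: I1 exec-done
c4: I1 writes R6
c5: I2 reads · I3 issues→IntU
c6: I3 reads · I4 issues→DivU
c7: I2 exec-done · I3 exec-done · I4 reads
c8: I2 writes R3 · I3 writes R2
c14: I4 exec-done
c15: I4 writes R0
c16: I5 issues→DivU
c17: I5 reads · I6 issues→IntU
c18: I6 reads
c19: I6 exec-done
c20: I6 writes R0
c24: I5 exec-done
c25: I5 writes R1
c26: I7 issues→DivU
c27: I7 reads · I8 issues→AddU
c28: I8 reads
c30: I8 exec-done
c31: I8 writes R0
c34: I7 exec-done
c35: I7 writes R7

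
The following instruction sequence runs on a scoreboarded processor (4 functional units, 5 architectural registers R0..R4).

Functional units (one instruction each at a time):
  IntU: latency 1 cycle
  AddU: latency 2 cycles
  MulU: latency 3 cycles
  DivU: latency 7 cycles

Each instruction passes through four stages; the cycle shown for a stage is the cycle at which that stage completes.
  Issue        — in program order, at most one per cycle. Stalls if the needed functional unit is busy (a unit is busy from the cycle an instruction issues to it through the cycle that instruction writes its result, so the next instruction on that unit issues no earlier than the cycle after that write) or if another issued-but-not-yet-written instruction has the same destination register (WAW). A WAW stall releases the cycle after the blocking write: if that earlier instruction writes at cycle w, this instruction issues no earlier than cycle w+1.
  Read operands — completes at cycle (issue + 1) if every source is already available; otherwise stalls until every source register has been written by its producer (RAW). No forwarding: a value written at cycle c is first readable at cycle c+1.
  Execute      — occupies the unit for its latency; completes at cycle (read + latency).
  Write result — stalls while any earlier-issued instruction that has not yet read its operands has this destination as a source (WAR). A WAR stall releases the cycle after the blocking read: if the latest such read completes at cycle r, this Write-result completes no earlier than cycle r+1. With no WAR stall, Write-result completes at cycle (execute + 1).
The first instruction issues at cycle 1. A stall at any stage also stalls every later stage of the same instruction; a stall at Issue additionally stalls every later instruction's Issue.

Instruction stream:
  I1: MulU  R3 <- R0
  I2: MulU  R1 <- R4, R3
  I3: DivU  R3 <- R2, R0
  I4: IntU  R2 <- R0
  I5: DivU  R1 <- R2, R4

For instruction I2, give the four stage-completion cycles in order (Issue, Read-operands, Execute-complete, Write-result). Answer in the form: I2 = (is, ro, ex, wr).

1) issue 1, read 2, done 5, write 6
2) issue 7, read 8, done 11, write 12  <struct: MulU busy until I1 writes@6>
3) issue 8, read 9, done 16, write 17
4) issue 9, read 10, done 11, write 12
5) issue 18, read 19, done 26, write 27  <struct: DivU busy until I3 writes@17>

I2 = (7, 8, 11, 12)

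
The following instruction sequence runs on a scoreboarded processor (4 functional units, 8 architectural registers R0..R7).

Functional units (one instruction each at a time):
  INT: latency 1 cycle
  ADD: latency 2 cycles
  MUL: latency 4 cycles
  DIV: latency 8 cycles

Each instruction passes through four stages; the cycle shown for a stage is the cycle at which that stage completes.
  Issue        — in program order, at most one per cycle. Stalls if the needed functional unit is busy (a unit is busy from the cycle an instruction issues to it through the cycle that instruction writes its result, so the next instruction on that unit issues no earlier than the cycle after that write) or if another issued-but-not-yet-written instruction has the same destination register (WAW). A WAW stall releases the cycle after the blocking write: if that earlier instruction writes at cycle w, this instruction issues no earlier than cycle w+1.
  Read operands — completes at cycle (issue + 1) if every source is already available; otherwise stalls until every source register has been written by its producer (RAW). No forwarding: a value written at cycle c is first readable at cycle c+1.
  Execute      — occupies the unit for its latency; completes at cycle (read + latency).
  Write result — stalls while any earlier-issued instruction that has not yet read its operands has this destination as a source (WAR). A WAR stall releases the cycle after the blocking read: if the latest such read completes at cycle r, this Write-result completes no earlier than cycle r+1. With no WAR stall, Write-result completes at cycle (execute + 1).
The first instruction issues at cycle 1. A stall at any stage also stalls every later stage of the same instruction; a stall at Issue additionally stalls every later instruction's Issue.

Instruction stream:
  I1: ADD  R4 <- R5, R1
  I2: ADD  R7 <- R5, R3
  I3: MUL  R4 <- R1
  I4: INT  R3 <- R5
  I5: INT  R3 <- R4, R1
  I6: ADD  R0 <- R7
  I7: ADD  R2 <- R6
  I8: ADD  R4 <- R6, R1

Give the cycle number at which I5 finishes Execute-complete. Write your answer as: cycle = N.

cycle 1: I1 issues→ADD
cycle 2: I1 reads
cycle 4: I1 exec-done
cycle 5: I1 writes R4
cycle 6: I2 issues→ADD
cycle 7: I2 reads | I3 issues→MUL
cycle 8: I3 reads | I4 issues→INT
cycle 9: I2 exec-done | I4 reads
cycle 10: I2 writes R7 | I4 exec-done
cycle 11: I4 writes R3
cycle 12: I3 exec-done | I5 issues→INT
cycle 13: I3 writes R4 | I6 issues→ADD
cycle 14: I5 reads | I6 reads
cycle 15: I5 exec-done
cycle 16: I5 writes R3 | I6 exec-done
cycle 17: I6 writes R0
cycle 18: I7 issues→ADD
cycle 19: I7 reads
cycle 21: I7 exec-done
cycle 22: I7 writes R2
cycle 23: I8 issues→ADD
cycle 24: I8 reads
cycle 26: I8 exec-done
cycle 27: I8 writes R4

cycle = 15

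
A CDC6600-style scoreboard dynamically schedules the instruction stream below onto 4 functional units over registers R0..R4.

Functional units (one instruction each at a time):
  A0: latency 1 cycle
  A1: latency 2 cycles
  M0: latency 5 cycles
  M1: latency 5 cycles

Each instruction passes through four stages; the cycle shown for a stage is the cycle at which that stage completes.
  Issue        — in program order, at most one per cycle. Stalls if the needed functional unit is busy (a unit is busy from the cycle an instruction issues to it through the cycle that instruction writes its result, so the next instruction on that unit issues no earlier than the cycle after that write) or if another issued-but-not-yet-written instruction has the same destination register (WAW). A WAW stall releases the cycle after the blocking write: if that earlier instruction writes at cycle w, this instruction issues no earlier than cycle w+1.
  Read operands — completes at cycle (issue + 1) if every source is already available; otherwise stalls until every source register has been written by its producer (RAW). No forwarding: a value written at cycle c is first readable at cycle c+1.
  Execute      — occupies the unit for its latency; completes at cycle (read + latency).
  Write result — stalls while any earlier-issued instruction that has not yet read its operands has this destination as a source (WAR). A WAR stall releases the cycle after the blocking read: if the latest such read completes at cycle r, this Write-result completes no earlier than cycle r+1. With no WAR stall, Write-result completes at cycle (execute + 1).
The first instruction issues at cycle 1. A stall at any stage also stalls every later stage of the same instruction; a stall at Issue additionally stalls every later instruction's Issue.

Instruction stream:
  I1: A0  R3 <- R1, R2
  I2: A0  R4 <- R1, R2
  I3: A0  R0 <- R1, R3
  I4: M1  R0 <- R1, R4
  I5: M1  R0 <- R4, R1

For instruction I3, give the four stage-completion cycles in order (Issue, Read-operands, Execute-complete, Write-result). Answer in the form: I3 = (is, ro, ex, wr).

[I1] 1/2/3/4
[I2] 5/6/7/8  (struct: A0 busy until I1 writes@4)
[I3] 9/10/11/12  (struct: A0 busy until I2 writes@8)
[I4] 13/14/19/20  (WAW R0: wait I3 write@12)
[I5] 21/22/27/28  (struct: M1 busy until I4 writes@20)

I3 = (9, 10, 11, 12)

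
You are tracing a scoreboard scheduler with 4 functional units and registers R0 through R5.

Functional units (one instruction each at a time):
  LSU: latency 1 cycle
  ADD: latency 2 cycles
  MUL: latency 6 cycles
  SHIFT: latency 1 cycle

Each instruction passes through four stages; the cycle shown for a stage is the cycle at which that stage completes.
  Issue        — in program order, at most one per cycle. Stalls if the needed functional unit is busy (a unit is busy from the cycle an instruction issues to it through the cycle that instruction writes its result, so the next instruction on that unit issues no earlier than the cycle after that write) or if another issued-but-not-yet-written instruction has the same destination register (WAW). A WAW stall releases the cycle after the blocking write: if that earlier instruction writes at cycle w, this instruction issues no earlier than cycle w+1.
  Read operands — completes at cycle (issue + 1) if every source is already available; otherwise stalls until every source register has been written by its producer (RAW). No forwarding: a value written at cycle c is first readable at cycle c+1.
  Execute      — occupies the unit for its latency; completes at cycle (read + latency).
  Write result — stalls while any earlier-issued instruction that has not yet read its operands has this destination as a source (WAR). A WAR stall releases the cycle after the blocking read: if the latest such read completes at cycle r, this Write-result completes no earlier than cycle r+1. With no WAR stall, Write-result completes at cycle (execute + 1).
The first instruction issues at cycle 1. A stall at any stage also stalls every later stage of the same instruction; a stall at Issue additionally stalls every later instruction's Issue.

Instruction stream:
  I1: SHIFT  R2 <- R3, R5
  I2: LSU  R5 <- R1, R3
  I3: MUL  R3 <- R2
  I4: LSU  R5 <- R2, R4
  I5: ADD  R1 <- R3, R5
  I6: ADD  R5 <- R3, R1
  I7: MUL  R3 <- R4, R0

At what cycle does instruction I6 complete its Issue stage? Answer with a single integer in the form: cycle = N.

[1] I1 dispatched to SHIFT
[2] I1 operands ready · I2 dispatched to LSU
[3] I1 complete · I2 operands ready · I3 dispatched to MUL
[4] R2←I1 · I2 complete
[5] R5←I2 · I3 operands ready
[6] I4 dispatched to LSU
[7] I4 operands ready · I5 dispatched to ADD
[8] I4 complete
[9] R5←I4
[11] I3 complete
[12] R3←I3
[13] I5 operands ready
[15] I5 complete
[16] R1←I5
[17] I6 dispatched to ADD
[18] I6 operands ready · I7 dispatched to MUL
[19] I7 operands ready
[20] I6 complete
[21] R5←I6
[25] I7 complete
[26] R3←I7

cycle = 17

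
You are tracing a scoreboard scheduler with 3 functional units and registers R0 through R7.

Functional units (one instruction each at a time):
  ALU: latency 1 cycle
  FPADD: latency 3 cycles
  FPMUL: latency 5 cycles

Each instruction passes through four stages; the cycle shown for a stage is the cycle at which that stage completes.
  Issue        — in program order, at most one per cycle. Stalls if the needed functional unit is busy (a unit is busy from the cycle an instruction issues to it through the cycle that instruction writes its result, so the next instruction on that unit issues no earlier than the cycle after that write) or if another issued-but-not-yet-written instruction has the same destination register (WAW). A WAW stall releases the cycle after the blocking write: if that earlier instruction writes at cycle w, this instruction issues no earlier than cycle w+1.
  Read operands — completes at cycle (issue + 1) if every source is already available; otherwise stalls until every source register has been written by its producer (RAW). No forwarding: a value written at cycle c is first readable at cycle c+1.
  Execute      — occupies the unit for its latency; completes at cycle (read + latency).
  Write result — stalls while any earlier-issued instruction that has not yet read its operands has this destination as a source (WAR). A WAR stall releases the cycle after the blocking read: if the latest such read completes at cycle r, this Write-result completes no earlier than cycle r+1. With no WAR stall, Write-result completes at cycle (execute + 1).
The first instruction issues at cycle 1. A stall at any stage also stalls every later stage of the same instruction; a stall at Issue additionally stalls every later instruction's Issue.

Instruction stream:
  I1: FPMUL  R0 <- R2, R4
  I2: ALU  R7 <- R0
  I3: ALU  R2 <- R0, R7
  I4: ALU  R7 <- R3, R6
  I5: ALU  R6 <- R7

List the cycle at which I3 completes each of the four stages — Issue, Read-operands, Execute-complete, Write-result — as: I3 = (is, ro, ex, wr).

I3 = (12, 13, 14, 15)

c1: I1→FPMUL
c2: I1 RO | I2→ALU
c7: I1 EX
c8: I1 WR R0
c9: I2 RO
c10: I2 EX
c11: I2 WR R7
c12: I3→ALU
c13: I3 RO
c14: I3 EX
c15: I3 WR R2
c16: I4→ALU
c17: I4 RO
c18: I4 EX
c19: I4 WR R7
c20: I5→ALU
c21: I5 RO
c22: I5 EX
c23: I5 WR R6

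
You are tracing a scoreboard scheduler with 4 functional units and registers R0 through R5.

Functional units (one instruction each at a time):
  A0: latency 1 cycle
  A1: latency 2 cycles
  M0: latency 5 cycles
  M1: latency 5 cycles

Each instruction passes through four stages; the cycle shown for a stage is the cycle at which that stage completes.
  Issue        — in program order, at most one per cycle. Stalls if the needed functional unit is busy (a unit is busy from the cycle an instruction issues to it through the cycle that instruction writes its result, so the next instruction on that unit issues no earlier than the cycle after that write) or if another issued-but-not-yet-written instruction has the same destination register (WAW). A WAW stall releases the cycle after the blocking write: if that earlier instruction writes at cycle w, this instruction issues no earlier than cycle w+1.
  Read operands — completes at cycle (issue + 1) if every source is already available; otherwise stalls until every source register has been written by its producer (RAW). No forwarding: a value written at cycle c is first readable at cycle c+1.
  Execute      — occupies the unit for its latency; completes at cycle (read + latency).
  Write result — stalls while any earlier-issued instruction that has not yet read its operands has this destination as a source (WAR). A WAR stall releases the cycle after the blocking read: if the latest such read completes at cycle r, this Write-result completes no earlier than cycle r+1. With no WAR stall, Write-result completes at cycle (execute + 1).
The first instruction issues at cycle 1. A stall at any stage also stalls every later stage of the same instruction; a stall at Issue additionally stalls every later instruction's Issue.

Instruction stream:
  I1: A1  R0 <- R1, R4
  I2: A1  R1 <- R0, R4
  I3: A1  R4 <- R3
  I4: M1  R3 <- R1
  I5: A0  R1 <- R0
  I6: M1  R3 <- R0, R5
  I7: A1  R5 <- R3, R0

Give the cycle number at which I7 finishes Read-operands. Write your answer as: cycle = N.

t=1  I1 issues→A1
t=2  I1 reads
t=4  I1 exec-done
t=5  I1 writes R0
t=6  I2 issues→A1
t=7  I2 reads
t=9  I2 exec-done
t=10  I2 writes R1
t=11  I3 issues→A1
t=12  I3 reads | I4 issues→M1
t=13  I4 reads | I5 issues→A0
t=14  I3 exec-done | I5 reads
t=15  I3 writes R4 | I5 exec-done
t=16  I5 writes R1
t=18  I4 exec-done
t=19  I4 writes R3
t=20  I6 issues→M1
t=21  I6 reads | I7 issues→A1
t=26  I6 exec-done
t=27  I6 writes R3
t=28  I7 reads
t=30  I7 exec-done
t=31  I7 writes R5

cycle = 28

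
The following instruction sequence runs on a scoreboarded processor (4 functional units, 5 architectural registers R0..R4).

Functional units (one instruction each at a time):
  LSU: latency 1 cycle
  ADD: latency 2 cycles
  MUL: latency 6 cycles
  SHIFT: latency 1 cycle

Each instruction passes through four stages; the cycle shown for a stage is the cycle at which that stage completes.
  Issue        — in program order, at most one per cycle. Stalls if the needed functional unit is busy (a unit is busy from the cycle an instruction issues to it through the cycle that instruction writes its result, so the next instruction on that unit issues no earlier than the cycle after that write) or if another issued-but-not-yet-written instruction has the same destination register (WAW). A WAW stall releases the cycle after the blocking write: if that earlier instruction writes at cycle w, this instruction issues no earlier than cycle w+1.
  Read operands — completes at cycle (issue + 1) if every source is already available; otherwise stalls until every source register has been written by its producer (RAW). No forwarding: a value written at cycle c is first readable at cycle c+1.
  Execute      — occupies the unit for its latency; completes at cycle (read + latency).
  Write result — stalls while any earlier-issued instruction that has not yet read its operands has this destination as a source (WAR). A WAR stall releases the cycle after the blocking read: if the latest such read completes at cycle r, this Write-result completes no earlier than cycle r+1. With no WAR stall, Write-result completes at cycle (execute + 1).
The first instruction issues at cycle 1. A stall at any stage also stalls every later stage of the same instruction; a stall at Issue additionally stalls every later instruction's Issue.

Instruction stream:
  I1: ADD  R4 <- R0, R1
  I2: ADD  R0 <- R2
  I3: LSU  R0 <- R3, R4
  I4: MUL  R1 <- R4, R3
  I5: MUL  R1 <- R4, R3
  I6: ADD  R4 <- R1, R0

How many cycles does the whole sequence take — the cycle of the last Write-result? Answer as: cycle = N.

cycle = 33

t=1  I1→ADD
t=2  I1 RO
t=4  I1 EX
t=5  I1 WR R4
t=6  I2→ADD
t=7  I2 RO
t=9  I2 EX
t=10  I2 WR R0
t=11  I3→LSU
t=12  I3 RO | I4→MUL
t=13  I3 EX | I4 RO
t=14  I3 WR R0
t=19  I4 EX
t=20  I4 WR R1
t=21  I5→MUL
t=22  I5 RO | I6→ADD
t=28  I5 EX
t=29  I5 WR R1
t=30  I6 RO
t=32  I6 EX
t=33  I6 WR R4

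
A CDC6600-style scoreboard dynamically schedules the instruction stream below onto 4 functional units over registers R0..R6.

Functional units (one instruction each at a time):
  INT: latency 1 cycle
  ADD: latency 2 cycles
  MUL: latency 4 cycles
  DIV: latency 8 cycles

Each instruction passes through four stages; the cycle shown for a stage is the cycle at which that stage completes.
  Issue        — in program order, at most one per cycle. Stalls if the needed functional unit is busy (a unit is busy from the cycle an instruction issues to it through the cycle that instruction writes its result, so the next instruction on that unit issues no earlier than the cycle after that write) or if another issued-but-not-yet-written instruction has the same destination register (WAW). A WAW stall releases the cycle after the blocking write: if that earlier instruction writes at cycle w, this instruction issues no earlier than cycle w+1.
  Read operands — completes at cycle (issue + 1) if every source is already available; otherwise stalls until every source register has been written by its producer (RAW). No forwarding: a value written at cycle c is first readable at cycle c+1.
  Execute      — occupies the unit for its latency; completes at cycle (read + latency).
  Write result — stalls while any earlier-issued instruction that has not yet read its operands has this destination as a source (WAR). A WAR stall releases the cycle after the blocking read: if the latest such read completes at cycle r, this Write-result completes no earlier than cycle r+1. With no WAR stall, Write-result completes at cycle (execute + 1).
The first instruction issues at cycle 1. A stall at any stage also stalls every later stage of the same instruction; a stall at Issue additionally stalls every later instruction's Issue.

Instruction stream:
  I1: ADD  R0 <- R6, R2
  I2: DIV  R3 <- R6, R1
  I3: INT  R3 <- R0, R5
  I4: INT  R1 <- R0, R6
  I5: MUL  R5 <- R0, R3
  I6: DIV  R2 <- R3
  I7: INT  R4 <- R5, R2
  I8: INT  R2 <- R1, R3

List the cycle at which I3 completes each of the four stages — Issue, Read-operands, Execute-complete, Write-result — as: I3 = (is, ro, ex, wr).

I1 -> (1, 2, 4, 5)
I2 -> (2, 3, 11, 12)
I3 -> (13, 14, 15, 16)  // WAW R3: wait I2 write@12
I4 -> (17, 18, 19, 20)  // struct: INT busy until I3 writes@16
I5 -> (18, 19, 23, 24)
I6 -> (19, 20, 28, 29)
I7 -> (21, 30, 31, 32)  // struct: INT busy until I4 writes@20, RAW R2: wait I6 write@29
I8 -> (33, 34, 35, 36)  // struct: INT busy until I7 writes@32

I3 = (13, 14, 15, 16)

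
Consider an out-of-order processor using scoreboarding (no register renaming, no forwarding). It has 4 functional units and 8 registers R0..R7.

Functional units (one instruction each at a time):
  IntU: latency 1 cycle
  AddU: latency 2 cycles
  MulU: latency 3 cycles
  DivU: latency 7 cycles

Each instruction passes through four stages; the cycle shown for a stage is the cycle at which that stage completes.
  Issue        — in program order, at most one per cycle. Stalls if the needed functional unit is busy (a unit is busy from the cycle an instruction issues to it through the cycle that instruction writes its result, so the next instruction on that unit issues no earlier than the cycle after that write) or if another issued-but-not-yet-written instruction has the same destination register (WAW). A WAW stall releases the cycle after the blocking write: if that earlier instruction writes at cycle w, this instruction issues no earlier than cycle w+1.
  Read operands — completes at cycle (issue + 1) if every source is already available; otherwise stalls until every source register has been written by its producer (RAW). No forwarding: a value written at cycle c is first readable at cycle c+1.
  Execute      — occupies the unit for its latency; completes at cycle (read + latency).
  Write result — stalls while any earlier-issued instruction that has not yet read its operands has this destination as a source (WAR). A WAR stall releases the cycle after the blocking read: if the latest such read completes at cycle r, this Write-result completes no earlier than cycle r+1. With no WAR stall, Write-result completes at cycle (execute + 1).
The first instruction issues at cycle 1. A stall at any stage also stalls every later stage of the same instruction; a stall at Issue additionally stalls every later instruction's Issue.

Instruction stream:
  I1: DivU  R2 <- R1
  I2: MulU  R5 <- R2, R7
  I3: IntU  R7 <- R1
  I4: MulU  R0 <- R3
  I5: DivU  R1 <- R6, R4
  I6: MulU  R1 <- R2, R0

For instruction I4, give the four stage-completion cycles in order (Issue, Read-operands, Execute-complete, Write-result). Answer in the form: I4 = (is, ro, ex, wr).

I4 = (16, 17, 20, 21)

cycle 1: I1 dispatched to DivU
cycle 2: I1 operands ready, I2 dispatched to MulU
cycle 3: I3 dispatched to IntU
cycle 4: I3 operands ready
cycle 5: I3 complete
cycle 9: I1 complete
cycle 10: R2←I1
cycle 11: I2 operands ready
cycle 12: R7←I3
cycle 14: I2 complete
cycle 15: R5←I2
cycle 16: I4 dispatched to MulU
cycle 17: I4 operands ready, I5 dispatched to DivU
cycle 18: I5 operands ready
cycle 20: I4 complete
cycle 21: R0←I4
cycle 25: I5 complete
cycle 26: R1←I5
cycle 27: I6 dispatched to MulU
cycle 28: I6 operands ready
cycle 31: I6 complete
cycle 32: R1←I6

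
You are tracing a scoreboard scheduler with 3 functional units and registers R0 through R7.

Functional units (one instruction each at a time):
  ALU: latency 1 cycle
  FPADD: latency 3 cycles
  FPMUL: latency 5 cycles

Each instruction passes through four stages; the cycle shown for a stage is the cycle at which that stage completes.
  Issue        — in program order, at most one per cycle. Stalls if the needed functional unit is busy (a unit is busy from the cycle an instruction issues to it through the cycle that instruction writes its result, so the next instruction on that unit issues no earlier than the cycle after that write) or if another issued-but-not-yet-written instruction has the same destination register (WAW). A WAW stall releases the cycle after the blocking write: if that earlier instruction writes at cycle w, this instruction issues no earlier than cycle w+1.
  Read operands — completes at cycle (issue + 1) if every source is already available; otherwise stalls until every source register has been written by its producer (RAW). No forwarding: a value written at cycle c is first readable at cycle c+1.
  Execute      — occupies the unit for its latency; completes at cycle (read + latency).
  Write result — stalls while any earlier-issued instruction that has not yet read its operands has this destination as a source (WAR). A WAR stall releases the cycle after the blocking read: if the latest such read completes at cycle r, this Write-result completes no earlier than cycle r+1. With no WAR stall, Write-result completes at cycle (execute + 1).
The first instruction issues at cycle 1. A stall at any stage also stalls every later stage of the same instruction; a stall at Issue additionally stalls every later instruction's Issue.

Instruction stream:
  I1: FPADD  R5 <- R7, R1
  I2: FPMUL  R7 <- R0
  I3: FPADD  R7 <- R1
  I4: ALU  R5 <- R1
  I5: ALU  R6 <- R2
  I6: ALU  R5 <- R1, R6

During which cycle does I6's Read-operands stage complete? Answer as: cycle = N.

cycle = 20

c1: I1 issues→FPADD
c2: I1 reads; I2 issues→FPMUL
c3: I2 reads
c5: I1 exec-done
c6: I1 writes R5
c8: I2 exec-done
c9: I2 writes R7
c10: I3 issues→FPADD
c11: I3 reads; I4 issues→ALU
c12: I4 reads
c13: I4 exec-done
c14: I3 exec-done; I4 writes R5
c15: I3 writes R7; I5 issues→ALU
c16: I5 reads
c17: I5 exec-done
c18: I5 writes R6
c19: I6 issues→ALU
c20: I6 reads
c21: I6 exec-done
c22: I6 writes R5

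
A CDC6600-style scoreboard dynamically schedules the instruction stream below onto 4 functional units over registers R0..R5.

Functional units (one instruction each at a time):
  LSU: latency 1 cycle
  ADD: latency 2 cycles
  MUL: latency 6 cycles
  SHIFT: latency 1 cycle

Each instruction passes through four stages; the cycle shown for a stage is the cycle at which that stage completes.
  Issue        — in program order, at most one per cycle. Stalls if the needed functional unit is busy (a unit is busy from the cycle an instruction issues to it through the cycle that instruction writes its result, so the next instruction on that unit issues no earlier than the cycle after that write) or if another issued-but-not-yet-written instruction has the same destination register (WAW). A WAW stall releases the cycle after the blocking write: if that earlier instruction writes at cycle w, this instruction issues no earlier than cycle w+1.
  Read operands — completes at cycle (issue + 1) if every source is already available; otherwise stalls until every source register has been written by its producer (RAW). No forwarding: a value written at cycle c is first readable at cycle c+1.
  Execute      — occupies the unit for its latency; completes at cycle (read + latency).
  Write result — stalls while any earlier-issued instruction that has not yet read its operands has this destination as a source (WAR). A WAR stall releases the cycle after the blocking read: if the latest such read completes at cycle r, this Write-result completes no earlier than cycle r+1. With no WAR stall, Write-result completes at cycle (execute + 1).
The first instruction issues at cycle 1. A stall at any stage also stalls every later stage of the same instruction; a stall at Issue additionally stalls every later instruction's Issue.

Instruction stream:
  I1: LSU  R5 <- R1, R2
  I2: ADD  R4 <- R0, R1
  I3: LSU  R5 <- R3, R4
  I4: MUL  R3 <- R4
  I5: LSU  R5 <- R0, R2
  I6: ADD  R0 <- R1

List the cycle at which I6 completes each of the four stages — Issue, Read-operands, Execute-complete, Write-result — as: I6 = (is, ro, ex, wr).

I6 = (11, 12, 14, 15)

[I1] 1/2/3/4
[I2] 2/3/5/6
[I3] 5/7/8/9  (struct: LSU busy until I1 writes@4; RAW R4: wait I2 write@6)
[I4] 6/7/13/14
[I5] 10/11/12/13  (struct: LSU busy until I3 writes@9)
[I6] 11/12/14/15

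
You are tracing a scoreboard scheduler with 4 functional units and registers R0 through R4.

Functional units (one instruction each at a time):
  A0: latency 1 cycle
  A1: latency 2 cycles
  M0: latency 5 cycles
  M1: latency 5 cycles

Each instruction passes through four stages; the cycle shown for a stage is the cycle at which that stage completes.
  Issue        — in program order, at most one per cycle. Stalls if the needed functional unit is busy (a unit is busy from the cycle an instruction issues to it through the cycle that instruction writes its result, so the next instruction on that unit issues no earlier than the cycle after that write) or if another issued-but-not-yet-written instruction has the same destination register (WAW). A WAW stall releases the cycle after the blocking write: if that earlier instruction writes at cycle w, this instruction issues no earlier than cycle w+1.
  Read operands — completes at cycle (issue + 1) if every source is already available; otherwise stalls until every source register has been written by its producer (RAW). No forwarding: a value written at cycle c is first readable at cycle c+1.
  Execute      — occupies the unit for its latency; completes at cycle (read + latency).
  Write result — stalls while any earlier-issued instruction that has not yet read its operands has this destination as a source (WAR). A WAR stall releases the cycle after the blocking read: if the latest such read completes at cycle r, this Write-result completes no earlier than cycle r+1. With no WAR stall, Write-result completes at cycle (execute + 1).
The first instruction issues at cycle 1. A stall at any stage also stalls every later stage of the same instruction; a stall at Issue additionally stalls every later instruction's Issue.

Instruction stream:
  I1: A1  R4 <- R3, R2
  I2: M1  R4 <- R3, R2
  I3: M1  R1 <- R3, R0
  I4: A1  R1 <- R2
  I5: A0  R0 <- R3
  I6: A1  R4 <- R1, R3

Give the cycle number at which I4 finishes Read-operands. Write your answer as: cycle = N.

cycle 1: I1→A1
cycle 2: I1 RO
cycle 4: I1 EX
cycle 5: I1 WR R4
cycle 6: I2→M1
cycle 7: I2 RO
cycle 12: I2 EX
cycle 13: I2 WR R4
cycle 14: I3→M1
cycle 15: I3 RO
cycle 20: I3 EX
cycle 21: I3 WR R1
cycle 22: I4→A1
cycle 23: I4 RO · I5→A0
cycle 24: I5 RO
cycle 25: I4 EX · I5 EX
cycle 26: I4 WR R1 · I5 WR R0
cycle 27: I6→A1
cycle 28: I6 RO
cycle 30: I6 EX
cycle 31: I6 WR R4

cycle = 23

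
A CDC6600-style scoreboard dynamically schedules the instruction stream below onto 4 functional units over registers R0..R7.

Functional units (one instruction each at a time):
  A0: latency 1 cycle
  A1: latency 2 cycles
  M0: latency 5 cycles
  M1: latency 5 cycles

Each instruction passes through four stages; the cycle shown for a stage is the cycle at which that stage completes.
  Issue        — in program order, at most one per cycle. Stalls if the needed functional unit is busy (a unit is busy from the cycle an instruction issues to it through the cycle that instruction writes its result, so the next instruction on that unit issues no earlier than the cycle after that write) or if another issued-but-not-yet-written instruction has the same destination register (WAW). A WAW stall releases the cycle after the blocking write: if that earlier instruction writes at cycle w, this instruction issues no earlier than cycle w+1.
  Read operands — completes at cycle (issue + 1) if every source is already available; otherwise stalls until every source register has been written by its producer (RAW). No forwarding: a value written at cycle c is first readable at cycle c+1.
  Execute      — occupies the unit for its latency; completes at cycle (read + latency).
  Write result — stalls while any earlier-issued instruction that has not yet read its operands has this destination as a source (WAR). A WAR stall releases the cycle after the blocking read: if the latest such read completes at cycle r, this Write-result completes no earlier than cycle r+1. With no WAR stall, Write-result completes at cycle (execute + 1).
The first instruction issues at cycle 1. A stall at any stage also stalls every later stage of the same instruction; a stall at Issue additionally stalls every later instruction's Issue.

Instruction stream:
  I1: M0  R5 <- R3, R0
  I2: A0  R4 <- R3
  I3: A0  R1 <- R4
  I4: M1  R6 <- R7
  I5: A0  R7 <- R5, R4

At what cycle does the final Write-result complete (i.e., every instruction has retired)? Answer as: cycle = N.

cycle = 14

I1: IS=1 RO=2 EX=7 WR=8
I2: IS=2 RO=3 EX=4 WR=5
I3: IS=6 RO=7 EX=8 WR=9  [struct: A0 busy until I2 writes@5]
I4: IS=7 RO=8 EX=13 WR=14
I5: IS=10 RO=11 EX=12 WR=13  [struct: A0 busy until I3 writes@9]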